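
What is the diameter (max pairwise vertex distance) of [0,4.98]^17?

Diagonal = √17 · 4.98 ≈ 20.5331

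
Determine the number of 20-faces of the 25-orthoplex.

Each 20-face is the convex hull of 21 vertices, one chosen as ±e_i from each of 21 distinct axes: 2^21·C(25,21) = 26528972800.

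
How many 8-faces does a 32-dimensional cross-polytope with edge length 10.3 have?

Each 8-face is the convex hull of 9 vertices, one chosen as ±e_i from each of 9 distinct axes: 2^9·C(32,9) = 14360985600.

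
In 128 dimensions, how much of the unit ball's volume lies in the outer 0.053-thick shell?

Shell fraction = 1 - (1-0.053)^128 ≈ 0.999061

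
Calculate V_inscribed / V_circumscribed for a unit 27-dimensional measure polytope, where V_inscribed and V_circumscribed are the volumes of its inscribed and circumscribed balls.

The radii are 1/2 and 1√27/2, so the volume ratio is (1/√27)^27 = 27^{-27/2} ≈ 4.74886e-20.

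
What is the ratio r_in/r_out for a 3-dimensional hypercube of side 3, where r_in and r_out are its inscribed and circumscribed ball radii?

For an n-cube of any side s, the inradius is s/2 and the circumradius is s√n/2, so the ratio is 1/√3 ≈ 0.57735.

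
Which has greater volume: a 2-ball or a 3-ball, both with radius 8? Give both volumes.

V_2(8) ≈ 201.062. V_3(8) ≈ 2144.66. The 3-ball is larger.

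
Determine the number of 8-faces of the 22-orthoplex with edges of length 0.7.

An n-cross-polytope has 2^(k+1)·C(n,k+1) k-faces. Here 2^9·C(22,9) = 512·497420 = 254679040.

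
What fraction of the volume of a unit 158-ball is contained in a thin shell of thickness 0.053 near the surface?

1 - (1-0.053)^158 ≈ 0.999817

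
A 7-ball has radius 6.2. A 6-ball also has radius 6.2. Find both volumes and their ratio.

V_7(6.2) ≈ 1.66388e+06. V_6(6.2) ≈ 293527. Ratio V_7/V_6 ≈ 5.669.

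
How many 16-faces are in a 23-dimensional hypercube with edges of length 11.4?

Choose 16 of 23 axes to span the face (C(23,16) = 245157 ways), then fix each of the remaining 7 coordinates at one of its two extreme values (2^7 = 128 ways): 245157·128 = 31380096.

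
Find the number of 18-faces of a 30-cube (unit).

Number of 18-faces = C(30,18) · 2^(30-18) = 86493225 · 4096 = 354276249600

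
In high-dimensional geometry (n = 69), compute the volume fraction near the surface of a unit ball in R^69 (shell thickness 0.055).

1 - (1-0.055)^69 ≈ 0.979826 ≈ 97.98%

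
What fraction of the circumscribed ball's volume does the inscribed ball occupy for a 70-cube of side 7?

Volume scales as r^n, and r_in/r_out = 1/√70, giving (1/√70)^70 ≈ 2.63979e-65.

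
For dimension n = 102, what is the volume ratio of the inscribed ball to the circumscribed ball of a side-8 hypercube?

Volume scales as r^n, and r_in/r_out = 1/√102, giving (1/√102)^102 ≈ 3.64243e-103.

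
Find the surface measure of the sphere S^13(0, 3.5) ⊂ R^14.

The surface area of an n-ball is 2π^(n/2) r^(n-1) / Γ(n/2). For n=14, r=3.5: 96889010407·π^7/2949120 ≈ 9.92273e+07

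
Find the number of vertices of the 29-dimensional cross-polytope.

The vertices are ±e_1, ..., ±e_29, so there are 2·29 = 58.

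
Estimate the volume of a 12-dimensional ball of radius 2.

V_12(2) = π^(12/2) · (2)^12 / Γ(12/2 + 1) = 256·π^6/45 ≈ 5469.24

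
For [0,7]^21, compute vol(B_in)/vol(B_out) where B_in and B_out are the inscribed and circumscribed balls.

Volume scales as r^n, and r_in/r_out = 1/√21, giving (1/√21)^21 ≈ 1.30827e-14.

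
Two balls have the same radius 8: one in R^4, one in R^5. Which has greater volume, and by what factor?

V_4(8) ≈ 20212.9, V_5(8) ≈ 172484. The 5-ball is larger by a factor of 8.533.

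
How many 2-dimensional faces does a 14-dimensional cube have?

Choose 2 of 14 axes to span the face (C(14,2) = 91 ways), then fix each of the remaining 12 coordinates at one of its two extreme values (2^12 = 4096 ways): 91·4096 = 372736.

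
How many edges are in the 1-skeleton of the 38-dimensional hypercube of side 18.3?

Each of the 2^38 = 274877906944 vertices has degree 38; total edges = 38·2^38/2 = 5222680231936.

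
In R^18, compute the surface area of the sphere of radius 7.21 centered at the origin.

The surface area of an n-ball is 2π^(n/2) r^(n-1) / Γ(n/2). For n=18, r=7.21: 5.68536e+14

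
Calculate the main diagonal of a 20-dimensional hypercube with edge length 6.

d = √(6² + 6² + ... + 6²) [20 terms] = √(20·6²) = 6√20 ≈ 26.8328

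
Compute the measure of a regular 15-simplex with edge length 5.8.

For a regular n-simplex with edge a, V = (a^n / n!)·√((n+1)/2^n). With a=5.8, n=15: V ≈ 0.0047781.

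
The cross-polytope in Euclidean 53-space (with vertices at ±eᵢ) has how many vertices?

The vertices are ±e_1, ..., ±e_53, so there are 2·53 = 106.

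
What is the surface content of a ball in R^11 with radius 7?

S_11(7) = 2·π^(11/2)·(7)^10 / Γ(11/2) = 2582630848·π^5/135 ≈ 5.85434e+09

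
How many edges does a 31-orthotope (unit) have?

The 31-cube has n·2^(n-1) = 31·2^30 = 31·1073741824 = 33285996544 edges.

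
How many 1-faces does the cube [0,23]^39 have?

An n-cube has n·2^(n-1) edges. With n = 39: 39·274877906944 = 10720238370816.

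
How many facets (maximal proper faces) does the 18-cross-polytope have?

f_17(18-orthoplex) = 2^18 · (18 choose 18) = 262144.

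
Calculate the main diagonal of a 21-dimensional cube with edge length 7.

The space diagonal of an n-cube of side s is s√n. Here 7·√21 ≈ 32.078.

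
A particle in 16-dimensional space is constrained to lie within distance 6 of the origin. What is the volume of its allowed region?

V_16(6) = π^(16/2) · (6)^16 / Γ(16/2 + 1) = 2448880128·π^8/35 ≈ 6.63894e+11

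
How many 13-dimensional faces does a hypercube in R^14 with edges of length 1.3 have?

Number of 13-faces = C(14,13) · 2^(14-13) = 14 · 2 = 28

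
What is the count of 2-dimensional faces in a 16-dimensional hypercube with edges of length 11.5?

An n-cube has C(n,k)·2^(n-k) k-faces. Here C(16,2)·2^14 = 120·16384 = 1966080.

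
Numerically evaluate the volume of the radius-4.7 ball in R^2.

V_2(4.7) = π^(2/2) · (4.7)^2 / Γ(2/2 + 1) ≈ 69.3978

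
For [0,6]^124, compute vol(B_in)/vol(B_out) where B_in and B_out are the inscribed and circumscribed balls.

Volume scales as r^n, and r_in/r_out = 1/√124, giving (1/√124)^124 ≈ 1.61382e-130.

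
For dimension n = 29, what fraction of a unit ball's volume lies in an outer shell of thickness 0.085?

1 - (1-0.085)^29 ≈ 0.92393 ≈ 92.39%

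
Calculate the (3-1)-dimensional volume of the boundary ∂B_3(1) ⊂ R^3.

S_3(1) = 2·π^(3/2)·(1)^2 / Γ(3/2) = 4πr² = 4π·(1)² ≈ 12.5664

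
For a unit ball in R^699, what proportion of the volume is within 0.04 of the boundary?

1 - (1-0.04)^699 ≈ 1 - 4.051e-13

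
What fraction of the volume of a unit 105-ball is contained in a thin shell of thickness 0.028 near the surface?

1 - (1-0.028)^105 ≈ 0.949306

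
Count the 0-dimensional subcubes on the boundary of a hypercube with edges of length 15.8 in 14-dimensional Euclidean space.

Choose 0 of 14 axes to span the face (C(14,0) = 1 way), then fix each of the remaining 14 coordinates at one of its two extreme values (2^14 = 16384 ways): 1·16384 = 16384.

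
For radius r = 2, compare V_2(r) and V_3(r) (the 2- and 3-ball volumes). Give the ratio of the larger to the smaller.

V_2(2) ≈ 12.5664, V_3(2) ≈ 33.5103. The 3-ball is larger by a factor of 2.667.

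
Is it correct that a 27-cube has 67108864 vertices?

False. The 27-cube has 2^27 = 134217728 vertices.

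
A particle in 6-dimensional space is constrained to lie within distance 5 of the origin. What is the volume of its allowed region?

V_6(5) = π^(6/2) · (5)^6 / Γ(6/2 + 1) = 15625·π^3/6 ≈ 80745.5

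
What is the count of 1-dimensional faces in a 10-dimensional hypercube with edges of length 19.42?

f_1(10-cube) = (10 choose 1) · 2^9 = 5120.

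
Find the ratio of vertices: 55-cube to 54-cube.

The 55-cube has 2^55 = 36028797018963968 vertices. The 54-cube has 2^54 = 18014398509481984 vertices. Ratio: 36028797018963968/18014398509481984 = 2.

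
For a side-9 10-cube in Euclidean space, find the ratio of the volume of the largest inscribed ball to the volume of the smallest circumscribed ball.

Volume scales as r^n, and r_in/r_out = 1/√10, giving (1/√10)^10 ≈ 1e-05.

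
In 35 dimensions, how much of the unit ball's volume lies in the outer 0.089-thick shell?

1 - (1-0.089)^35 ≈ 0.961705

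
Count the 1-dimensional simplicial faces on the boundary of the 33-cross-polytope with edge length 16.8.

f_1(33-orthoplex) = 2^2 · (33 choose 2) = 2112.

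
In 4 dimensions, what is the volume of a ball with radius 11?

Volume = π^{4/2}·(11)^4/Γ(3) = 14641·π^2/2 ≈ 72250.4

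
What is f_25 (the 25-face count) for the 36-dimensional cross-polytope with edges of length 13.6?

An n-cross-polytope has 2^(k+1)·C(n,k+1) k-faces. Here 2^26·C(36,26) = 67108864·254186856 = 17058191149891584.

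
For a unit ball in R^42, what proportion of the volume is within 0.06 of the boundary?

Shell fraction = 1 - (1-0.06)^42 ≈ 0.925635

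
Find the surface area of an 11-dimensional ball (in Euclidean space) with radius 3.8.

S = n·V_n(r)/r = 11·V_11(3.8)/3.8 (volume-to-surface relation), giving 1.30117e+07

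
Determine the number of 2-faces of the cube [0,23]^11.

Choose 2 of 11 axes to span the face (C(11,2) = 55 ways), then fix each of the remaining 9 coordinates at one of its two extreme values (2^9 = 512 ways): 55·512 = 28160.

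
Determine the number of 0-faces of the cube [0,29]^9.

Number of 0-faces = C(9,0) · 2^(9-0) = 1 · 512 = 512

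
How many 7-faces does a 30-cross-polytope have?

Number of 7-faces = 2^(7+1) · C(30,7+1) = 256 · 5852925 = 1498348800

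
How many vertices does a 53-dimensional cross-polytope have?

The vertices are ±e_1, ..., ±e_53, so there are 2·53 = 106.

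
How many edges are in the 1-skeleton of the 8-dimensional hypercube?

Each of the 2^8 = 256 vertices has degree 8; total edges = 8·2^8/2 = 1024.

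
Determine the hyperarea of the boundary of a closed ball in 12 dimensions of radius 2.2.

S_12(2.2) = 2·π^(12/2)·(2.2)^11 / Γ(12/2) ≈ 93626.2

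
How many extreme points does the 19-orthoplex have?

An n-cross-polytope has 2n vertices; here n = 19, giving 38.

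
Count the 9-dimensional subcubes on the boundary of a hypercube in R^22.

Number of 9-faces = C(22,9) · 2^(22-9) = 497420 · 8192 = 4074864640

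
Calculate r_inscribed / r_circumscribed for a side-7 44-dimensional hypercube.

r_in = 7/2 (half the side); r_out = 7√44/2 (half the diagonal). Ratio = 1/√44 ≈ 0.150756.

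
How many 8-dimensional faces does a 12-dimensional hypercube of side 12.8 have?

An n-cube has C(n,k)·2^(n-k) k-faces. Here C(12,8)·2^4 = 495·16 = 7920.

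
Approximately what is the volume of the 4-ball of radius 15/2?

The n-ball volume is π^(n/2)·r^n/Γ(n/2+1). With n=4, r=15/2: V = 50625·π^2/32 ≈ 15614.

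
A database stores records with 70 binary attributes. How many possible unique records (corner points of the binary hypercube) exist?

Number of vertices = 2^70 = 1180591620717411303424.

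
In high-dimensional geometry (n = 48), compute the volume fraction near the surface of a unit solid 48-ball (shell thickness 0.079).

1 - (1-0.079)^48 ≈ 0.980749 ≈ 98.07%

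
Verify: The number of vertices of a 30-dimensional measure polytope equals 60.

False. The 30-cube has 2^30 = 1073741824 vertices.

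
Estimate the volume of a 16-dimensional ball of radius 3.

V = 4782969·π^8/4480 ≈ 1.01302e+07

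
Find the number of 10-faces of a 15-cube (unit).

Number of 10-faces = C(15,10) · 2^(15-10) = 3003 · 32 = 96096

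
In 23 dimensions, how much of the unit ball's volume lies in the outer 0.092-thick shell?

Shell fraction = 1 - (1-0.092)^23 ≈ 0.891364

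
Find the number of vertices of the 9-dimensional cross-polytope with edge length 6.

The 9-dimensional cross-polytope has 2n = 2·9 = 18 vertices.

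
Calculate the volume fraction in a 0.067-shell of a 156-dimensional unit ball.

V(inner)/V(outer) = ((1-0.067)/1)^156 ≈ 2.002e-05, so the shell fraction is 0.99998.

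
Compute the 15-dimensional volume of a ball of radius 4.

The n-ball volume is π^(n/2)·r^n/Γ(n/2+1). With n=15, r=4: V = 274877906944·π^7/2027025 ≈ 4.09572e+08.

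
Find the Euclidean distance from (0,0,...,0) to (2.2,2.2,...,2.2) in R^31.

Diagonal = √31 · 2.2 ≈ 12.2491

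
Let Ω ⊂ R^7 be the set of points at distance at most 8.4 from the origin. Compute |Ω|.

Volume = π^{7/2}·(8.4)^7/Γ(9/2) ≈ 1.39423e+07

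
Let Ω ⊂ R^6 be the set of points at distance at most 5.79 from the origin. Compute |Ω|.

Volume = π^{6/2}·(5.79)^6/Γ(4) ≈ 194702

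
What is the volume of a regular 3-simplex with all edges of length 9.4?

Volume = (√2/12) · 9.4³ = 97.8853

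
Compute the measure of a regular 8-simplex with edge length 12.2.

Volume = 12.2^8 · √(9/2^8) / 8! ≈ 2282.23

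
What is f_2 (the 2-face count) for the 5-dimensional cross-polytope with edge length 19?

Each 2-face is the convex hull of 3 vertices, one chosen as ±e_i from each of 3 distinct axes: 2^3·C(5,3) = 80.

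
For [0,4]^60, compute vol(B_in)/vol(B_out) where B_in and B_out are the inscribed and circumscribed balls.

V_in / V_out = (r_in/r_out)^60 = (1/√60)^60 = 60^(-60/2) ≈ 4.52337e-54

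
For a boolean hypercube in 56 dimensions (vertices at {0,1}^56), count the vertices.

Number of vertices = 2^56 = 72057594037927936.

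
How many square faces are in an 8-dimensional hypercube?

Number of 2-faces = C(8,2) · 2^(8-2) = 28 · 64 = 1792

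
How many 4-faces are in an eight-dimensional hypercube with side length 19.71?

An n-cube has C(n,k)·2^(n-k) k-faces. Here C(8,4)·2^4 = 70·16 = 1120.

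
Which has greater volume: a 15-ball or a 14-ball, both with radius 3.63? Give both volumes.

V_15(3.63) ≈ 9.55057e+07. V_14(3.63) ≈ 4.13344e+07. The 15-ball is larger.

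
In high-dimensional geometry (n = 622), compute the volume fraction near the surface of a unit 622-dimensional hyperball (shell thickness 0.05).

1 - (1-0.05)^622 ≈ 1 - 1.393e-14 ≈ (100 - 1.4e-12)%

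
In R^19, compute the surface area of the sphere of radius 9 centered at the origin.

|∂B_19(9)| = 1897492673384285184·π^9/425425 ≈ 1.32955e+17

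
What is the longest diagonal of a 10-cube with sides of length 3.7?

||(3.7,3.7,...,3.7)|| = √(10)·3.7 ≈ 11.7004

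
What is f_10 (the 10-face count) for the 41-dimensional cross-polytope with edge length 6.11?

f_10(41-orthoplex) = 2^11 · (41 choose 11) = 6470578110464.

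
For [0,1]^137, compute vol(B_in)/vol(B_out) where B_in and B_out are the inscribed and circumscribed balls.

The radii are 1/2 and 1√137/2, so the volume ratio is (1/√137)^137 = 137^{-137/2} ≈ 4.31163e-147.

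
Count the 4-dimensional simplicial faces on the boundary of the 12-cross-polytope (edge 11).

Each 4-face is the convex hull of 5 vertices, one chosen as ±e_i from each of 5 distinct axes: 2^5·C(12,5) = 25344.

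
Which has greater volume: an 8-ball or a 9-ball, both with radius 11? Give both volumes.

V_8(11) ≈ 8.70021e+08. V_9(11) ≈ 7.77771e+09. The 9-ball is larger.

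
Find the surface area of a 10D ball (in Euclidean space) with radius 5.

The surface area of an n-ball is 2π^(n/2) r^(n-1) / Γ(n/2). For n=10, r=5: 1953125·π^5/12 ≈ 4.98079e+07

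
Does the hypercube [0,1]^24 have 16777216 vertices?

True. The 24-cube has 2^24 = 16777216 vertices.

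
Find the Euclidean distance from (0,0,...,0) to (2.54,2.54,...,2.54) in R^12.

||(2.54,2.54,...,2.54)|| = √(12)·2.54 ≈ 8.79882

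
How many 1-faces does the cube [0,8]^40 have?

An n-cube has n·2^(n-1) edges. With n = 40: 40·549755813888 = 21990232555520.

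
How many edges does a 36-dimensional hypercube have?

Number of 1-faces = C(36,1)·2^(36-1) = 36·34359738368 = 1236950581248.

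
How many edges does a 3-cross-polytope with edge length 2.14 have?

Number of 1-faces = 2^(1+1) · C(3,1+1) = 4 · 3 = 12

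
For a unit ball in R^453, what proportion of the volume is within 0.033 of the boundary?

1 - (1-0.033)^453 ≈ 0.9999997499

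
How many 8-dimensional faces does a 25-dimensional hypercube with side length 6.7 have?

An n-cube has C(n,k)·2^(n-k) k-faces. Here C(25,8)·2^17 = 1081575·131072 = 141764198400.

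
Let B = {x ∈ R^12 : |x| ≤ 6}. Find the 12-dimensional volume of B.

The n-ball volume is π^(n/2)·r^n/Γ(n/2+1). With n=12, r=6: V = 15116544·π^6/5 ≈ 2.90658e+09.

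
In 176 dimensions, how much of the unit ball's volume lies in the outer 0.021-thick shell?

V(inner)/V(outer) = ((1-0.021)/1)^176 ≈ 0.02386, so the shell fraction is 0.976135.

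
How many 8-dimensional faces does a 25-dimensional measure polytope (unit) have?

f_8(25-cube) = (25 choose 8) · 2^17 = 141764198400.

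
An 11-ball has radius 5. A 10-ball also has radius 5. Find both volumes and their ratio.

V_11(5) ≈ 9.19973e+07. V_10(5) ≈ 2.49039e+07. Ratio V_11/V_10 ≈ 3.694.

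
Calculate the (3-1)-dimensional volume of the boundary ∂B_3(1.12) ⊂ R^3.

S_3(1.12) = 2·π^(3/2)·(1.12)^2 / Γ(3/2) = 4πr² = 4π·(1.12)² ≈ 15.7633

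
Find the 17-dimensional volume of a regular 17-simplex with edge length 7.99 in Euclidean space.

For a regular n-simplex with edge a, V = (a^n / n!)·√((n+1)/2^n). With a=7.99, n=17: V ≈ 0.0726287.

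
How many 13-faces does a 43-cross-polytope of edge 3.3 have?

Each 13-face is the convex hull of 14 vertices, one chosen as ±e_i from each of 14 distinct axes: 2^14·C(43,14) = 1284160886538240.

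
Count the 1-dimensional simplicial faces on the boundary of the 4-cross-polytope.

Each 1-face is the convex hull of 2 vertices, one chosen as ±e_i from each of 2 distinct axes: 2^2·C(4,2) = 24.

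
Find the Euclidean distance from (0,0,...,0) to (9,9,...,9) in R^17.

Diagonal = √17 · 9 ≈ 37.108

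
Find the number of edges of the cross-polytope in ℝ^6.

Number of 1-faces = 2^(1+1) · C(6,1+1) = 4 · 15 = 60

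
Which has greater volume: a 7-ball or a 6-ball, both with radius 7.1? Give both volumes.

V_7(7.1) ≈ 4.29723e+06. V_6(7.1) ≈ 661985. The 7-ball is larger.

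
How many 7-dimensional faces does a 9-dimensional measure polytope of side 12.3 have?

An n-cube has C(n,k)·2^(n-k) k-faces. Here C(9,7)·2^2 = 36·4 = 144.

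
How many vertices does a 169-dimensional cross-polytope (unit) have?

The 169-dimensional cross-polytope has 2n = 2·169 = 338 vertices.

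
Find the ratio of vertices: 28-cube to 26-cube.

The 28-cube has 2^28 = 268435456 vertices. The 26-cube has 2^26 = 67108864 vertices. Ratio: 268435456/67108864 = 4.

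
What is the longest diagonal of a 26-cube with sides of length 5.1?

The space diagonal of an n-cube of side s is s√n. Here 5.1·√26 ≈ 26.005.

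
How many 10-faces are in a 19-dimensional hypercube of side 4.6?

An n-cube has C(n,k)·2^(n-k) k-faces. Here C(19,10)·2^9 = 92378·512 = 47297536.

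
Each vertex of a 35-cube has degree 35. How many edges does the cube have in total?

The 35-cube has n·2^(n-1) = 35·2^34 = 35·17179869184 = 601295421440 edges.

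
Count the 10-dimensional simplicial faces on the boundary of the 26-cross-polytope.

Number of 10-faces = 2^(10+1) · C(26,10+1) = 2048 · 7726160 = 15823175680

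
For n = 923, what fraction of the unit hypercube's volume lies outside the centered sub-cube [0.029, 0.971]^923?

1 - (1 - 2·0.029)^923 = 1 - 0.942^923 ≈ 1 - 1.119e-24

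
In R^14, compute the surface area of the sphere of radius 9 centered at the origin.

|∂B_14(9)| = 282429536481·π^7/40 ≈ 2.13255e+13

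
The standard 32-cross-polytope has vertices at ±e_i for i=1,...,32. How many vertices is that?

The 32-dimensional cross-polytope has 2n = 2·32 = 64 vertices.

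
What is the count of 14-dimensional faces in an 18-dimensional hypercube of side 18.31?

Number of 14-faces = C(18,14) · 2^(18-14) = 3060 · 16 = 48960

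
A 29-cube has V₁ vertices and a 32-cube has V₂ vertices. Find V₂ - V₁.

V₁ = 2^29 = 536870912. V₂ = 2^32 = 4294967296. V₂ - V₁ = 3758096384.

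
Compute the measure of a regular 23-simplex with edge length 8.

Volume = 8^23 · √(24/2^23) / 23! ≈ 3.86221e-05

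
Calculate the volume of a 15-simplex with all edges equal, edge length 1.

V_15 = √(16) · 1^15 / (15! · 2^(15/2)) ≈ 1.6898e-14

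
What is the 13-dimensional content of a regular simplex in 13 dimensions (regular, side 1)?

V = (1^13 / 13!) · √((13+1) / 2^13) ≈ 6.63879e-12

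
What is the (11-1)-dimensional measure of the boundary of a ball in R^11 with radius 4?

|∂B_11(4)| = 67108864·π^5/945 ≈ 2.17319e+07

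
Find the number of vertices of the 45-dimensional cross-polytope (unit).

The vertices are ±e_1, ..., ±e_45, so there are 2·45 = 90.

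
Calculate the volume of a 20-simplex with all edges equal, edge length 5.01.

V_20 = √(21) · 5.01^20 / (20! · 2^(20/2)) ≈ 1.82574e-07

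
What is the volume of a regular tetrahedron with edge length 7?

Volume = (√2/12) · 7³ = 40.4229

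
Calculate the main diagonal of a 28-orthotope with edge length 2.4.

||(2.4,2.4,...,2.4)|| = √(28)·2.4 ≈ 12.6996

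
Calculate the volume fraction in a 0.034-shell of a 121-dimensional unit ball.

1 - (1-0.034)^121 ≈ 0.984786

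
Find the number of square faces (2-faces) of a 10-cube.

Number of 2-faces = C(10,2) · 2^(10-2) = 45 · 256 = 11520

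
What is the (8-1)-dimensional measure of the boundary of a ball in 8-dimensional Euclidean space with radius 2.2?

|∂B_8(2.2)| ≈ 8099.1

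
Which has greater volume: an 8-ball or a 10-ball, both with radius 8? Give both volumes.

V_8(8) ≈ 6.80939e+07. V_10(8) ≈ 2.73822e+09. The 10-ball is larger.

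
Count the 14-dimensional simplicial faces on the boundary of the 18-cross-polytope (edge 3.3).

f_14(18-orthoplex) = 2^15 · (18 choose 15) = 26738688.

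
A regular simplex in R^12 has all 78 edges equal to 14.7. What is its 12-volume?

For a regular n-simplex with edge a, V = (a^n / n!)·√((n+1)/2^n). With a=14.7, n=12: V ≈ 11974.6.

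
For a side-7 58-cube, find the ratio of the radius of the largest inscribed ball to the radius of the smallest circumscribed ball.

For an n-cube of any side s, the inradius is s/2 and the circumradius is s√n/2, so the ratio is 1/√58 ≈ 0.131306.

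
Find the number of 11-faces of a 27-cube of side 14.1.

An n-cube has C(n,k)·2^(n-k) k-faces. Here C(27,11)·2^16 = 13037895·65536 = 854451486720.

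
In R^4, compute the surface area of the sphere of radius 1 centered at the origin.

S_4(1) = 2·π^(4/2)·(1)^3 / Γ(4/2) = 2·π^2 ≈ 19.7392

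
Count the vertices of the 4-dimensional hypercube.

An n-cube has 2^n vertices; for n = 4 that is 2^4 = 16.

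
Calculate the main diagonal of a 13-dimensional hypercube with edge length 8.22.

d = √(8.22² + 8.22² + ... + 8.22²) [13 terms] = √(13·8.22²) = 8.22√13 ≈ 29.6376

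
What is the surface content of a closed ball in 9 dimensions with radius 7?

S_9(7) = 2·π^(9/2)·(7)^8 / Γ(9/2) = 26353376·π^4/15 ≈ 1.71137e+08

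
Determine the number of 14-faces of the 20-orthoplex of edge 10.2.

Number of 14-faces = 2^(14+1) · C(20,14+1) = 32768 · 15504 = 508035072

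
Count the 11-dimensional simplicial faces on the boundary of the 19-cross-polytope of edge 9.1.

f_11(19-orthoplex) = 2^12 · (19 choose 12) = 206389248.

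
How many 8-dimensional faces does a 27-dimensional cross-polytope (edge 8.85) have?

Each 8-face is the convex hull of 9 vertices, one chosen as ±e_i from each of 9 distinct axes: 2^9·C(27,9) = 2399654400.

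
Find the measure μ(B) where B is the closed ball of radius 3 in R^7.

The n-ball volume is π^(n/2)·r^n/Γ(n/2+1). With n=7, r=3: V = 11664·π^3/35 ≈ 10333.1.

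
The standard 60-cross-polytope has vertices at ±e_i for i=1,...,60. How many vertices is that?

The vertices are ±e_1, ..., ±e_60, so there are 2·60 = 120.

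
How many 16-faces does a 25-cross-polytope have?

Each 16-face is the convex hull of 17 vertices, one chosen as ±e_i from each of 17 distinct axes: 2^17·C(25,17) = 141764198400.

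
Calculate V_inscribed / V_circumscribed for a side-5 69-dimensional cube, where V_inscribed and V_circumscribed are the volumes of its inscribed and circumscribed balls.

V_in / V_out = (r_in/r_out)^69 = (1/√69)^69 = 69^(-69/2) ≈ 3.62833e-64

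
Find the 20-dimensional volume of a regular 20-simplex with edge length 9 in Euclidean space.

For a regular n-simplex with edge a, V = (a^n / n!)·√((n+1)/2^n). With a=9, n=20: V ≈ 0.0223633.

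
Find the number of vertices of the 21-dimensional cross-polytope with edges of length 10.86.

The vertices are ±e_1, ..., ±e_21, so there are 2·21 = 42.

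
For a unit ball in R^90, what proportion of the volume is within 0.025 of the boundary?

1 - (1-0.025)^90 ≈ 0.897573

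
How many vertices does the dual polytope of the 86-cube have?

The vertices are ±e_1, ..., ±e_86, so there are 2·86 = 172.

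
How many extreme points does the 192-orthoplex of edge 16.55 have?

An n-cross-polytope has 2n vertices; here n = 192, giving 384.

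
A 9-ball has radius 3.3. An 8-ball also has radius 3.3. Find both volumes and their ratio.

V_9(3.3) ≈ 153089. V_8(3.3) ≈ 57082.1. Ratio V_9/V_8 ≈ 2.682.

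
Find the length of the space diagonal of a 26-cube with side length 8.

Diagonal = √26 · 8 ≈ 40.7922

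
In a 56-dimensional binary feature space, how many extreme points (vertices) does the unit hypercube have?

An n-cube has 2^n vertices; for n = 56 that is 2^56 = 72057594037927936.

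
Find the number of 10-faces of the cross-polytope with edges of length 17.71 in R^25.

An n-cross-polytope has 2^(k+1)·C(n,k+1) k-faces. Here 2^11·C(25,11) = 2048·4457400 = 9128755200.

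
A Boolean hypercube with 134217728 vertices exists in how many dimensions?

Since 2^n = 134217728, we have n = 27.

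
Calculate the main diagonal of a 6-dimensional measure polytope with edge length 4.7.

Diagonal = √6 · 4.7 ≈ 11.5126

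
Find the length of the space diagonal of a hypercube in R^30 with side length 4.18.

||(4.18,4.18,...,4.18)|| = √(30)·4.18 ≈ 22.8948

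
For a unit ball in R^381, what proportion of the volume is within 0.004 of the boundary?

1 - (1-0.004)^381 ≈ 0.782826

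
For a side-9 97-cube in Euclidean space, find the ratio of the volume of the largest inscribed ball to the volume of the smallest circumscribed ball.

V_in/V_out = n^(-n/2) = 97^(-97/2) ≈ 4.38098e-97.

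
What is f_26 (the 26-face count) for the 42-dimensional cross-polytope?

f_26(42-orthoplex) = 2^27 · (42 choose 27) = 13243589050863976448.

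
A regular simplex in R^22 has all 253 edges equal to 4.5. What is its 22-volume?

Volume = 4.5^22 · √(23/2^22) / 22! ≈ 4.89151e-10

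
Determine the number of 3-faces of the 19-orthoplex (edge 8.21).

Each 3-face is the convex hull of 4 vertices, one chosen as ±e_i from each of 4 distinct axes: 2^4·C(19,4) = 62016.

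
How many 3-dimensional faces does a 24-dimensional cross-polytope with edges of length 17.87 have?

Number of 3-faces = 2^(3+1) · C(24,3+1) = 16 · 10626 = 170016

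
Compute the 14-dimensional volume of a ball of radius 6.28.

The n-ball volume is π^(n/2)·r^n/Γ(n/2+1). With n=14, r=6.28: V ≈ 8.89311e+10.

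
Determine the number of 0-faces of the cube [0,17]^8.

An n-cube has C(n,k)·2^(n-k) k-faces. Here C(8,0)·2^8 = 1·256 = 256.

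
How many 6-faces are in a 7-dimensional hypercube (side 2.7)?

An n-cube has C(n,k)·2^(n-k) k-faces. Here C(7,6)·2^1 = 7·2 = 14.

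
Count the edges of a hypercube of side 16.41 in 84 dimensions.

Number of 1-faces = C(84,1)·2^(84-1) = 84·9671406556917033397649408 = 812398150781030805402550272.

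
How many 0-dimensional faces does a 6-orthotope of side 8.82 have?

Number of 0-faces = C(6,0) · 2^(6-0) = 1 · 64 = 64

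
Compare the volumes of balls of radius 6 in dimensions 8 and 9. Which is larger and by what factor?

V_8(6) ≈ 6.81708e+06, V_9(6) ≈ 3.32414e+07. The 9-ball is larger by a factor of 4.876.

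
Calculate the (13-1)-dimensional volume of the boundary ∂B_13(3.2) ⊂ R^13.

The surface area of an n-ball is 2π^(n/2) r^(n-1) / Γ(n/2). For n=13, r=3.2: 1.36485e+07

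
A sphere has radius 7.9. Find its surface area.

|∂B_3(7.9)| = 4πr² = 4π·(7.9)² ≈ 784.267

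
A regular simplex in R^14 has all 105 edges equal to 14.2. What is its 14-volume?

V = (14.2^14 / 14!) · √((14+1) / 2^14) ≈ 4703.97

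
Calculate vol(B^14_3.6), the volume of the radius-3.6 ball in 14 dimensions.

Volume = π^{14/2}·(3.6)^14/Γ(8) ≈ 3.68005e+07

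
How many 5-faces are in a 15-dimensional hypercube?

Number of 5-faces = C(15,5) · 2^(15-5) = 3003 · 1024 = 3075072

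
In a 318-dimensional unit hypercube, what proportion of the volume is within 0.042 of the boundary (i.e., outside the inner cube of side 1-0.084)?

1 - (1 - 2·0.042)^318 = 1 - 0.916^318 ≈ 1 - 7.634e-13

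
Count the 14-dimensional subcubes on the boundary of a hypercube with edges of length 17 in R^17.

An n-cube has C(n,k)·2^(n-k) k-faces. Here C(17,14)·2^3 = 680·8 = 5440.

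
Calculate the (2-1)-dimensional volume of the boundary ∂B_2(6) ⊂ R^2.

S = n·V_n(r)/r = 2·V_2(6)/6 (volume-to-surface relation), giving 2πr = 2π·6 ≈ 37.6991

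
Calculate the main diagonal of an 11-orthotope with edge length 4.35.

||(4.35,4.35,...,4.35)|| = √(11)·4.35 ≈ 14.4273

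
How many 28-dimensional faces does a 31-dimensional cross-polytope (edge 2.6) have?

f_28(31-orthoplex) = 2^29 · (31 choose 29) = 249644974080.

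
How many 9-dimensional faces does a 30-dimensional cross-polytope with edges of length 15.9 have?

Each 9-face is the convex hull of 10 vertices, one chosen as ±e_i from each of 10 distinct axes: 2^10·C(30,10) = 30766095360.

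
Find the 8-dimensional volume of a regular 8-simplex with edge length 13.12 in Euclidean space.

Volume = 13.12^8 · √(9/2^8) / 8! ≈ 4082.74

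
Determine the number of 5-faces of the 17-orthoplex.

Number of 5-faces = 2^(5+1) · C(17,5+1) = 64 · 12376 = 792064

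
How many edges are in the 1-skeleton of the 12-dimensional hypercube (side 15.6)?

An n-cube has n·2^(n-1) edges. With n = 12: 12·2048 = 24576.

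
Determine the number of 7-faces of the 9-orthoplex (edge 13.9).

Each 7-face is the convex hull of 8 vertices, one chosen as ±e_i from each of 8 distinct axes: 2^8·C(9,8) = 2304.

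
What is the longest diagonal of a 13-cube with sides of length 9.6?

The space diagonal of an n-cube of side s is s√n. Here 9.6·√13 ≈ 34.6133.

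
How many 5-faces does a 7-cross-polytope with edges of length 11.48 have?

f_5(7-orthoplex) = 2^6 · (7 choose 6) = 448.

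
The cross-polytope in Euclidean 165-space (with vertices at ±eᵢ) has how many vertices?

The 165-dimensional cross-polytope has 2n = 2·165 = 330 vertices.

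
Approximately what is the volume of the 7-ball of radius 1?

V = 16·π^3/105 ≈ 4.72477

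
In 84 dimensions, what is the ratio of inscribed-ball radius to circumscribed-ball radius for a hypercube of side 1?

Ratio = (s/2)/(s√84/2) = 84^(-1/2) ≈ 0.109109.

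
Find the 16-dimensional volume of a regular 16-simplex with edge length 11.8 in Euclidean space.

For a regular n-simplex with edge a, V = (a^n / n!)·√((n+1)/2^n). With a=11.8, n=16: V ≈ 108.762.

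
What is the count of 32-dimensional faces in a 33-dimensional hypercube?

An n-cube has C(n,k)·2^(n-k) k-faces. Here C(33,32)·2^1 = 33·2 = 66.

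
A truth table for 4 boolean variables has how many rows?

Number of vertices = 2^4 = 16.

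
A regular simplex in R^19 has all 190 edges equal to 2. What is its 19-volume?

V_19 = √(20) · 2^19 / (19! · 2^(19/2)) ≈ 2.66198e-14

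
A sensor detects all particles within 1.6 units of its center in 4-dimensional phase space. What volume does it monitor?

The n-ball volume is π^(n/2)·r^n/Γ(n/2+1). With n=4, r=1.6: V ≈ 32.3407.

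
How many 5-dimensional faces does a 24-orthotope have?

An n-cube has C(n,k)·2^(n-k) k-faces. Here C(24,5)·2^19 = 42504·524288 = 22284337152.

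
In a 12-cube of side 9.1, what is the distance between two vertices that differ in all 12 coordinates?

||(9.1,9.1,...,9.1)|| = √(12)·9.1 ≈ 31.5233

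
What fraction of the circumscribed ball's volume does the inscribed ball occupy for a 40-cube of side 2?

The radii are 2/2 and 2√40/2, so the volume ratio is (1/√40)^40 = 40^{-40/2} ≈ 9.09495e-33.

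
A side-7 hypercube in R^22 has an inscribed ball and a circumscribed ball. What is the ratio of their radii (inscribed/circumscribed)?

For an n-cube of any side s, the inradius is s/2 and the circumradius is s√n/2, so the ratio is 1/√22 ≈ 0.213201.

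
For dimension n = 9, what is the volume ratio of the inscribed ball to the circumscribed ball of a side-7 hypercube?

V_in / V_out = (r_in/r_out)^9 = (1/√9)^9 = 9^(-9/2) ≈ 5.08053e-05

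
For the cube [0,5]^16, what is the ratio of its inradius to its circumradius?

r_in = 5/2 (half the side); r_out = 5√16/2 (half the diagonal). Ratio = 1/√16 ≈ 0.25.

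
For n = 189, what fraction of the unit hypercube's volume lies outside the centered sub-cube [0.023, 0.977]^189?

Shell fraction = 1 - (1-0.046)^189 ≈ 0.999864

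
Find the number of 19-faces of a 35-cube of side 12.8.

Number of 19-faces = C(35,19) · 2^(35-19) = 4059928950 · 65536 = 266071503667200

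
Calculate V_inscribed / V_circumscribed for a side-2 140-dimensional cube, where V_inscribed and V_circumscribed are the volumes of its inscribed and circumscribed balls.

The radii are 2/2 and 2√140/2, so the volume ratio is (1/√140)^140 = 140^{-140/2} ≈ 5.90252e-151.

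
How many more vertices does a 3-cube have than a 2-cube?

The 3-cube has 2^3 = 8 vertices. The 2-cube has 2^2 = 4 vertices. Difference: 8 - 4 = 4.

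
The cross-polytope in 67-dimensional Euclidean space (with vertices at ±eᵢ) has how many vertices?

An n-cross-polytope has 2n vertices; here n = 67, giving 134.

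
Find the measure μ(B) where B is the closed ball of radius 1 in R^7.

V_7(1) = π^(7/2) · (1)^7 / Γ(7/2 + 1) = 16·π^3/105 ≈ 4.72477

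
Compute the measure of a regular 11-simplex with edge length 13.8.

V = (13.8^11 / 11!) · √((11+1) / 2^11) ≈ 6628.88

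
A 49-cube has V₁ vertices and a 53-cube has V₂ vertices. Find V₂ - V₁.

V₁ = 2^49 = 562949953421312. V₂ = 2^53 = 9007199254740992. V₂ - V₁ = 8444249301319680.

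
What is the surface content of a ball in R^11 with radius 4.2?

S = n·V_n(r)/r = 11·V_11(4.2)/4.2 (volume-to-surface relation), giving 3.5399e+07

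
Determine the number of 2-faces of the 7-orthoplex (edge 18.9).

f_2(7-orthoplex) = 2^3 · (7 choose 3) = 280.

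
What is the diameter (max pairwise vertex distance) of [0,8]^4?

||(8,8,...,8)|| = √(4)·8 = 16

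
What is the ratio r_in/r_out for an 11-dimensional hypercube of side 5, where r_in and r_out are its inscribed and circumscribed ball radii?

Ratio = (s/2)/(s√11/2) = 11^(-1/2) ≈ 0.301511.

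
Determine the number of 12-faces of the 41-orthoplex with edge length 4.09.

An n-cross-polytope has 2^(k+1)·C(n,k+1) k-faces. Here 2^13·C(41,13) = 8192·17620076360 = 144343665541120.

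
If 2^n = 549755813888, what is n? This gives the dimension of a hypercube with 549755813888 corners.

Since 2^n = 549755813888, we have n = 39.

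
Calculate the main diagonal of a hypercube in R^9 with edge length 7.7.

Diagonal = √9 · 7.7 = 23.1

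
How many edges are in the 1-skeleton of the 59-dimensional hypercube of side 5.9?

Each of the 2^59 = 576460752303423488 vertices has degree 59; total edges = 59·2^59/2 = 17005592192950992896.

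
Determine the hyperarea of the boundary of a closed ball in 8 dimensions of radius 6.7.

S_8(6.7) = 2·π^(8/2)·(6.7)^7 / Γ(8/2) ≈ 1.96789e+07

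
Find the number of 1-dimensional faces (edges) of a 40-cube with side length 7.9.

Each of the 2^40 = 1099511627776 vertices has degree 40; total edges = 40·2^40/2 = 21990232555520.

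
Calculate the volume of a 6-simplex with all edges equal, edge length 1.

V = (1^6 / 6!) · √((6+1) / 2^6) ≈ 0.000459332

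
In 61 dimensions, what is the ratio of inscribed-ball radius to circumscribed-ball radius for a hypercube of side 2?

r_in / r_out = (2/2) / (2√61/2) = 1/√61 ≈ 0.128037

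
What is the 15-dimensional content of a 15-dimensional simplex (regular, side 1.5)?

V = (1.5^15 / 15!) · √((15+1) / 2^15) ≈ 7.39953e-12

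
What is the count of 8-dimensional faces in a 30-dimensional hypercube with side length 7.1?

Number of 8-faces = C(30,8) · 2^(30-8) = 5852925 · 4194304 = 24548946739200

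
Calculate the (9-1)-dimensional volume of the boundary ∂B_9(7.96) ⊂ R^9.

The surface area of an n-ball is 2π^(n/2) r^(n-1) / Γ(n/2). For n=9, r=7.96: 4.78481e+08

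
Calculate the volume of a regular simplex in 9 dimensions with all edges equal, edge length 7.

Volume = 7^9 · √(10/2^9) / 9! ≈ 15.5412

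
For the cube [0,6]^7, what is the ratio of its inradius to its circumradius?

r_in / r_out = (6/2) / (6√7/2) = 1/√7 ≈ 0.377964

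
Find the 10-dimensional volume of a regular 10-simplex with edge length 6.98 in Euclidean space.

Volume = 6.98^10 · √(11/2^10) / 10! ≈ 7.84039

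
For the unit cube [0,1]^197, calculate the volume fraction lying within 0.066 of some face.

The inner cube has side 1-2·0.066 = 0.868 and volume (0.868)^197 ≈ 7.734e-13, so the shell holds 1 - 7.734e-13 of the volume.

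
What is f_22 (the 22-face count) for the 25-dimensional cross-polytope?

f_22(25-orthoplex) = 2^23 · (25 choose 23) = 2516582400.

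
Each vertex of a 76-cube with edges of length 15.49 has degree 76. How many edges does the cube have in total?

An n-cube has n·2^(n-1) edges. With n = 76: 76·37778931862957161709568 = 2871198821584744289927168.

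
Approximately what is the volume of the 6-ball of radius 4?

V_6(4) = π^(6/2) · (4)^6 / Γ(6/2 + 1) = 2048·π^3/3 ≈ 21167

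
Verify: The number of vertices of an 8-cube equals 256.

True. The 8-cube has 2^8 = 256 vertices.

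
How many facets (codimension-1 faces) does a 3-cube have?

Choose 2 of 3 axes to span the face (C(3,2) = 3 ways), then fix each of the remaining 1 coordinate at one of its two extreme values (2^1 = 2 ways): 3·2 = 6.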